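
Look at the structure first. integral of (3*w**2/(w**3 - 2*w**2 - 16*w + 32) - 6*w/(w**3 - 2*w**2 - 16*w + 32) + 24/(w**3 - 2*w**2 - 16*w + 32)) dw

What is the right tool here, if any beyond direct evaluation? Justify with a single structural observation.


Technique: partial fractions — the bottom factors while the top stays lower-degree — split into simple fractions and integrate piece by piece.


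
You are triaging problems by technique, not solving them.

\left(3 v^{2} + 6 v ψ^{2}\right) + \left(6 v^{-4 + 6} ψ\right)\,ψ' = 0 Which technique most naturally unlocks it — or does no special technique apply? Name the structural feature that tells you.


Diagnosis: the exact-equation method — equality of cross partials is the green light — assemble the potential function term by term.


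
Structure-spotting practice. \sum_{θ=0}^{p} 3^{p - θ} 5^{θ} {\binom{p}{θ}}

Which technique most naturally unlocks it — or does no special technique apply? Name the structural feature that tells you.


Method: the binomial theorem — binomial coefficients against complementary powers of 5 and 3: recognize the binomial expansion and resum.


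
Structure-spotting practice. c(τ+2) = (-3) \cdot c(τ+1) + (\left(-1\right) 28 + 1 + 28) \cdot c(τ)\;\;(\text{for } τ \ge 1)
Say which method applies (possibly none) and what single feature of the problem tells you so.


Verdict: the characteristic-root method — every coefficient is a fixed number and the forcing is zero — substitute r^τ and read off the root equation.


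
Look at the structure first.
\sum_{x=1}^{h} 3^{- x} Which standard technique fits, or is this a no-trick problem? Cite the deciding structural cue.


Method: the geometric series formula — consecutive terms stand in a fixed index-free ratio — the geometric sum formula closes it.


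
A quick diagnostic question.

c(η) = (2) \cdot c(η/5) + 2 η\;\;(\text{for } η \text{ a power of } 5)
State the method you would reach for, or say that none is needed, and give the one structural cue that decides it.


Verdict: the master substitution — the argument contracts 5-fold per step: reindex η exponentially and solve the linear recurrence in the new index.


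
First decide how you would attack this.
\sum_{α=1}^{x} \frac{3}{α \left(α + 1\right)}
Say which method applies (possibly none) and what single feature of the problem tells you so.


Diagnosis: telescoping — \frac{3}{α \left(α + 1\right)} decomposes into shift-paired simple fractions; the series telescopes to finitely many boundary pieces.


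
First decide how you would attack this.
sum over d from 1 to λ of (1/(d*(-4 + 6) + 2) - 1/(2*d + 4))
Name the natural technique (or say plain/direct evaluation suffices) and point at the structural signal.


Best approach: telescoping — a difference of consecutive values of one function (1/(d*(-4 + 6) + 2) at one index and the next) — telescoping by construction.


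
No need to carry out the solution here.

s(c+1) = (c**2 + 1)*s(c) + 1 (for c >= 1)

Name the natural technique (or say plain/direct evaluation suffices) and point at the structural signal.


Technique: a summation factor — with the index-dependent coefficient c**2 + 1, dividing by the cumulative product turns the left side into a pure difference.


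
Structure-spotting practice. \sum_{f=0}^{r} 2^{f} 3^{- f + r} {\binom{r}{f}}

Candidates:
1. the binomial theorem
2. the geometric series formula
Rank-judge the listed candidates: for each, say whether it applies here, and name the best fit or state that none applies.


Technique: the binomial theorem — binomial coefficients against complementary powers of 2 and 3: recognize the binomial expansion and resum.
- the binomial theorem — yes — fits the structure here.
- the geometric series formula — dividing successive terms gives an index-dependent quantity, not a constant.


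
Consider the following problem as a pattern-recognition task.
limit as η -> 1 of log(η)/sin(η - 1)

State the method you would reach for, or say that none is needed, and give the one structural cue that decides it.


Diagnosis: l'Hôpital's rule (0/0) — the 0/0 form at 1 is the signature situation for l'Hôpital's rule. One could equally expand both pieces locally and compare leading terms; the rule does that in one stroke.


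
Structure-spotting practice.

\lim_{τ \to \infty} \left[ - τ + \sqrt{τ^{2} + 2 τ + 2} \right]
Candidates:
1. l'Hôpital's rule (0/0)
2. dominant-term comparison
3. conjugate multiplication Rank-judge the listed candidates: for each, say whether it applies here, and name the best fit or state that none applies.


Technique: conjugate multiplication — this difference gives up after one conjugate multiplication — the radical structure cancels against its conjugate.
- l'Hôpital's rule (0/0): substitution produces ∞ − ∞ rather than a vanishing quotient; the rule needs a 0/0 ratio to act on.
- dominant-term comparison — no dominant power emerges to decide the limit by degree comparison.
- conjugate multiplication — applies; the problem has the shape this method handles.


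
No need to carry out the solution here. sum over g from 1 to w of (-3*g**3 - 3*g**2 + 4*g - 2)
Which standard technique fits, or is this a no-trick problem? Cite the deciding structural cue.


Diagnosis: no special technique — nothing telescopes and nothing is geometric; polynomial terms in g sum term by term.


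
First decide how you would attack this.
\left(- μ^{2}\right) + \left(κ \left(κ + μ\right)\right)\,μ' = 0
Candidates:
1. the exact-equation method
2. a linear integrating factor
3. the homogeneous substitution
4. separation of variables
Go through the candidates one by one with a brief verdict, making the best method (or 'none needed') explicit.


Best approach: the homogeneous substitution — the slope's numerator and denominator share total degree; set v = μ/κ and the equation drops to separable form. A Bernoulli substitution after rearrangement (possibly exchanging dependent and independent variable) is a fair alternative; the homogeneous route works on the equation as it stands.
- the exact-equation method: no potential function has this form as its differential, as written.
- a linear integrating factor — the unknown enters nonlinearly (through a power, a denominator, or a transcendental function), which the linear integrating-factor recipe cannot absorb as-is — any repair would come from a preliminary substitution, not the factor.
- the homogeneous substitution — a fit — the right tool for this form.
- separation of variables: the two dependences are entangled, not a clean product of one-variable pieces.


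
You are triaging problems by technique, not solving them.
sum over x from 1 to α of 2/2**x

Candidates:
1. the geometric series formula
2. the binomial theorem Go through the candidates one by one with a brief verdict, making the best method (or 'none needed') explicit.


Diagnosis: the geometric series formula — consecutive terms stand in a fixed index-free ratio — the geometric sum formula closes it.
- the geometric series formula: yes, a natural case for it.
- the binomial theorem: no binomial coefficients pair up with complementary powers here.


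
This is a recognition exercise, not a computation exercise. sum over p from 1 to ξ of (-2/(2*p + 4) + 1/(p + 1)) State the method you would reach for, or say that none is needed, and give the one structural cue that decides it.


Technique: telescoping — consecutive terms evaluate one function at adjacent indices (1/(p + 1) is its current value): one term's tail is the next term's head, so the chain collapses.


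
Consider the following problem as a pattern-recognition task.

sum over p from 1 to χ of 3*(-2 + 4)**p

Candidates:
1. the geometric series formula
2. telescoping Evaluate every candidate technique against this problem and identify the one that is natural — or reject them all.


Verdict: the geometric series formula — consecutive terms stand in a fixed index-free ratio — the geometric sum formula closes it.
- the geometric series formula: applies; the problem has the shape this method handles.
- telescoping: writing out consecutive terms as given produces no pairwise cancellation.


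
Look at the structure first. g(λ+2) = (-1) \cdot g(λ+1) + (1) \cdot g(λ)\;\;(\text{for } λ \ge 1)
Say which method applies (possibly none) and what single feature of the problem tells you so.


Technique: the characteristic-root method — constant coefficients and linearity mean the ansatz r^λ reduces it to solving the characteristic polynomial.


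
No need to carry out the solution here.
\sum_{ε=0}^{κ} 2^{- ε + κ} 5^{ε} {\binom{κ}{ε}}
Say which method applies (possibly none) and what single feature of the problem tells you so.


Technique: the binomial theorem — terms weighting {\binom{κ}{ε}} against matched powers of 5 and 2 reassemble into (5 + 2)^κ by the binomial theorem.


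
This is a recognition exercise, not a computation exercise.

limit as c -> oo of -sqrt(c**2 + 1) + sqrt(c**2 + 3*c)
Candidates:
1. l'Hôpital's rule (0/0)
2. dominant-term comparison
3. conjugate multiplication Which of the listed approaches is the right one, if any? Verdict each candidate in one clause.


Best approach: conjugate multiplication — two divergent pieces with a minus sign between them and a radical in the mix: rationalize sqrt(c**2 + 3*c) - sqrt(c**2 + 1) before any limit law applies.
- l'Hôpital's rule (0/0): the expression is a difference driving to ∞ − ∞, not a 0/0 quotient — there is no ratio for the rule to differentiate.
- dominant-term comparison: this is not a rational comparison of growth rates at infinity.
- conjugate multiplication — a fit — the right tool for this form.


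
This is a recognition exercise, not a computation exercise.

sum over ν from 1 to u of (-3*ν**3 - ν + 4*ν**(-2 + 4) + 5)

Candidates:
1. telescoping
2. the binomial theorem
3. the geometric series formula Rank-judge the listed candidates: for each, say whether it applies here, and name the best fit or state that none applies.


Verdict: no special technique — with only polynomial terms in ν present, the classical sum-of-powers identities are all you need.
- telescoping: writing out consecutive terms as given produces no pairwise cancellation.
- the binomial theorem: there is no sum-raised-to-a-power identity hiding in these terms.
- the geometric series formula — dividing successive terms gives an index-dependent quantity, not a constant.


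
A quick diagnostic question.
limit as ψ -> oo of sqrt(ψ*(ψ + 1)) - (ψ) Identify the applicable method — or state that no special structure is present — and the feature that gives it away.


Technique: conjugate multiplication — both pieces blow up but their difference is finite; the conjugate trick rationalizes sqrt(ψ*(ψ + 1)) - ψ.


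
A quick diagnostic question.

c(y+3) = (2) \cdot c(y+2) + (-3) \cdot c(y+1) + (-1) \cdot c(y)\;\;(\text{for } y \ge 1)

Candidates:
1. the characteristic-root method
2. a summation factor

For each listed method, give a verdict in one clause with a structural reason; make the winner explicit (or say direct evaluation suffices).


Diagnosis: the characteristic-root method — linear, homogeneous, constant coefficients: solutions of the form r^y exist — find the roots of the characteristic polynomial.
- the characteristic-root method — applicable, and directly so.
- a summation factor — a summation factor telescopes one-step recursions; this one carries higher-order memory.


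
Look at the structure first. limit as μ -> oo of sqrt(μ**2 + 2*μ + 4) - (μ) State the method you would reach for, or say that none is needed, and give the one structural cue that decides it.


Diagnosis: conjugate multiplication — the ∞ − ∞ radical form is the exact trigger for the conjugate maneuver.


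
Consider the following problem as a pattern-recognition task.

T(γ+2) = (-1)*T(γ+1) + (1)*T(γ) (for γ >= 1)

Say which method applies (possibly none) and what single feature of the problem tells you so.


Verdict: the characteristic-root method — the recurrence treats every index alike (constant coefficients, no forcing) — precisely the regime where r^γ trials close it.


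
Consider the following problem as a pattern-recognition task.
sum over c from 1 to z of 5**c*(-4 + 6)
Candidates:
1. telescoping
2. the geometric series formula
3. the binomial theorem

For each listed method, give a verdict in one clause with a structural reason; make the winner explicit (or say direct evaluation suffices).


Diagnosis: the geometric series formula — check a ratio of consecutive terms: it is 5, independent of the index, so the geometric formula closes the sum.
- telescoping — neither a shifted-difference shape nor integer-spaced poles are present.
- the geometric series formula — applicable, and directly so.
- the binomial theorem — there is no pair of bases whose matched powers would reassemble into a single binomial power.


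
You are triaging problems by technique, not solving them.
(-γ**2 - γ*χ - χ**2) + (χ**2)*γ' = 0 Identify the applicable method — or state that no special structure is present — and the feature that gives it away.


Diagnosis: the homogeneous substitution — solved for the derivative, the right side is unchanged under scaling χ and γ together — it depends only on the ratio γ/χ, so substitute a single ratio variable.


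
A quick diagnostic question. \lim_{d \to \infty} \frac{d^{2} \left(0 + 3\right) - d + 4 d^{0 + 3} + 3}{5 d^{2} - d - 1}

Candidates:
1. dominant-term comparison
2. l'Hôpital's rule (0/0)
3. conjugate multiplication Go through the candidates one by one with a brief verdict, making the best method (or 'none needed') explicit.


Verdict: dominant-term comparison — divide through by the highest power of d; every lower-order term dies and the dominant terms decide the limit.
- dominant-term comparison — yes, a natural case for it.
- l'Hôpital's rule (0/0): viewed as a single quotient this runs to ∞/∞, not the 0/0 clash this candidate addresses; an at-infinity variant of the rule would resolve it, but comparing leading growth reads the answer without differentiating.
- conjugate multiplication — the conjugate move applies to radical differences, which this is not.


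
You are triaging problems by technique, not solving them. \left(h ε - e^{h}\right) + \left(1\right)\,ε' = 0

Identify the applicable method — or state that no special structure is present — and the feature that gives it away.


Verdict: a linear integrating factor — linear in the unknown with genuine forcing: multiply through by the exponential of the integrated coefficient and the left side closes into one derivative.


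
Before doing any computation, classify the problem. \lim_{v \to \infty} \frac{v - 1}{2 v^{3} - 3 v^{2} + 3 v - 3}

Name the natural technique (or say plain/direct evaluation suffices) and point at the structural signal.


Diagnosis: dominant-term comparison — divide by the highest power of v present: lower-order terms vanish and the dominant ratio remains. l'Hôpital's at-infinity variant applies to the expression viewed as a single quotient; the leading-term comparison is the direct route.


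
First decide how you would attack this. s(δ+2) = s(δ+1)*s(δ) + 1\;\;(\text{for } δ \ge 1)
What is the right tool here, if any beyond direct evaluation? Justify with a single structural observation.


Method: no special technique — once the recursion is nonlinear, characteristic roots, master substitutions, and summation factors are all off the table.


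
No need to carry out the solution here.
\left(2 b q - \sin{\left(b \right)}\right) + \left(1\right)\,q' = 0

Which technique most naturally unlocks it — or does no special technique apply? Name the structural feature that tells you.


Method: a linear integrating factor — linear in the unknown with genuine forcing: multiply through by the exponential of the integrated coefficient and the left side closes into one derivative.


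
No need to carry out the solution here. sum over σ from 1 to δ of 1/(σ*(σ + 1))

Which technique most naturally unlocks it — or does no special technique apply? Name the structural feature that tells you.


Best approach: telescoping — 1/(σ*(σ + 1)) decomposes into shift-paired simple fractions; the series telescopes to finitely many boundary pieces.


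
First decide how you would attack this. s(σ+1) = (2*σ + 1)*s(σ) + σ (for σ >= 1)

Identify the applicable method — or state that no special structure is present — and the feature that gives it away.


Technique: a summation factor — with the index-dependent coefficient 2*σ + 1, dividing by the cumulative product turns the left side into a pure difference.


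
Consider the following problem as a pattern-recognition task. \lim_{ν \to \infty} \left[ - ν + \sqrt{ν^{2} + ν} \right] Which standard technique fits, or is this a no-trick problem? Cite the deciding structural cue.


Method: conjugate multiplication — both pieces blow up but their difference is finite; the conjugate trick rationalizes \sqrt{ν^{2} + ν} - ν.


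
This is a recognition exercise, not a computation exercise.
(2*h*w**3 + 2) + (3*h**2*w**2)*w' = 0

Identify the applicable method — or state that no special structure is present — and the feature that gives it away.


Diagnosis: the exact-equation method — check exactness first: here it holds (2*h*w**3 + 2, 3*h**2*w**2 have matching cross partials), so no integrating factor is needed.


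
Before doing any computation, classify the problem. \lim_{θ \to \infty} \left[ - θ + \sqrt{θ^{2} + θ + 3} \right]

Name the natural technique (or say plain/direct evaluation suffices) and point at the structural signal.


Best approach: conjugate multiplication — this difference gives up after one conjugate multiplication — the radical structure cancels against its conjugate.


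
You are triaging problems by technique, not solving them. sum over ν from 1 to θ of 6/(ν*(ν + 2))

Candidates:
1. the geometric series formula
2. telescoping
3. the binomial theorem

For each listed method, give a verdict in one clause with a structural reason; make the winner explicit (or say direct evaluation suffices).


Verdict: telescoping — rewrite 6/(ν*(ν + 2)) as simple fractions and successive terms eat each other — only the edges survive.
- the geometric series formula: consecutive terms are not related by a fixed multiplier.
- telescoping — applicable, and directly so.
- the binomial theorem — there is no sum-raised-to-a-power identity hiding in these terms.


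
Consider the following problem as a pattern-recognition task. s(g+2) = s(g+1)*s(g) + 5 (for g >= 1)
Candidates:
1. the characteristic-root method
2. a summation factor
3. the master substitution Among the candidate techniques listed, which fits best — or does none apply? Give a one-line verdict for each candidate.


Best approach: no special technique — a nonlinear dependence on earlier terms breaks linearity, and with it every superposition-based closed form.
- the characteristic-root method: nonlinearity rules out exponential-mode superposition from the start.
- a summation factor: the recursion is nonlinear — outside the first-order linear family a summation factor addresses.
- the master substitution — the recursion steps by a constant offset, so exponential reindexing is pointless.


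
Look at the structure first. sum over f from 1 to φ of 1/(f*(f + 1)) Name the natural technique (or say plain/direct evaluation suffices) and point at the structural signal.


Technique: telescoping — 1/(f*(f + 1)) is a collapsed telescope: expand it into simple fractions to see the cancellation.


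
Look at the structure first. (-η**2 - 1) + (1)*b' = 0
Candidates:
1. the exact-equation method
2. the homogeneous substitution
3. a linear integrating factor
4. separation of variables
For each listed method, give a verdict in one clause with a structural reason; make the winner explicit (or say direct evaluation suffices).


Method: no special technique — solved for the derivative, no b appears — this is antidifferentiation in η wearing ODE clothing.
- the exact-equation method: with the unknown absent from both coefficients, the cross-partial test holds emptily — nothing for the exact method to work on.
- the homogeneous substitution: the slope is not a function of the ratio of the variables alone.
- a linear integrating factor — with the unknown absent the integrating factor is a formality; direct integration is the working structure.
- separation of variables: with no unknown in the slope, separating variables is a formality — the equation integrates directly.


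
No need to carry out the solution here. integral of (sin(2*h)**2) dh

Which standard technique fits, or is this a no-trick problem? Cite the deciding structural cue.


Diagnosis: a trigonometric identity — the even trigonometric power sin(2*h)**2 reduces by a double-angle identity before any integration is attempted.


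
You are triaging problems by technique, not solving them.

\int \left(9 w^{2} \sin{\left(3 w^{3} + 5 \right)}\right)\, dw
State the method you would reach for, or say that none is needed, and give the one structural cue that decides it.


Technique: u-substitution — set u = 3 w^{3} + 5: a constant multiple of its derivative, namely 9 w^{2}, is present as a factor once the integrand is collected, so the du is sitting there waiting.


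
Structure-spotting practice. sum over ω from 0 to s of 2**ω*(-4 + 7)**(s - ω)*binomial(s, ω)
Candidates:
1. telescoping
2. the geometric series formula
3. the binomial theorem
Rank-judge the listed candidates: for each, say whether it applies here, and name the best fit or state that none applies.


Diagnosis: the binomial theorem — binomial coefficients against complementary powers of 2 and (-4 + 7): recognize the binomial expansion and resum.
- telescoping — as presented, consecutive terms share no shifted copy to cancel against — no rewrite is on display to change that.
- the geometric series formula: dividing successive terms gives an index-dependent quantity, not a constant.
- the binomial theorem: yes — fits the structure here.


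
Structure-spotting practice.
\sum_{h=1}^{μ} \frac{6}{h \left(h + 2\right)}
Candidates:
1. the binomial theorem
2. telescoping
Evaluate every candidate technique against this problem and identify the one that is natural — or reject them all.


Method: telescoping — poles of \frac{6}{h \left(h + 2\right)} differ by an integer, the telltale of a telescoping partial-fraction sum.
- the binomial theorem: the terms do not reassemble into a binomial power.
- telescoping: applicable, and directly so.


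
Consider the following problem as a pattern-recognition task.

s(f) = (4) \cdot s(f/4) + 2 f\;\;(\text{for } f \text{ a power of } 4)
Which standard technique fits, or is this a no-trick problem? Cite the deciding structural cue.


Best approach: the master substitution — the argument shrinks by the factor 4, so measure the index on a logarithmic scale and the recursion becomes a shift.


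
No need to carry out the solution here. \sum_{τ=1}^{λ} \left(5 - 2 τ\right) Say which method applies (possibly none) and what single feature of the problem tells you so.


Technique: no special technique — the sum is polynomial through and through; closed forms for each power of τ finish it directly.


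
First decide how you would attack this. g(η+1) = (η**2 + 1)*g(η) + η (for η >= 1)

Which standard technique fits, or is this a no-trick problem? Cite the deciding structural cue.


Best approach: a summation factor — because the multiplier η**2 + 1 is index-dependent, divide through by its running product and sum the resulting differences.


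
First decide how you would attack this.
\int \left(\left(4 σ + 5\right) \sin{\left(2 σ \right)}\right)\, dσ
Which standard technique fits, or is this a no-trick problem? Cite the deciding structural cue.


Method: integration by parts — differentiate 4 σ + 5, integrate \sin{\left(2 σ \right)}: each pass lowers the polynomial degree, so parts terminates.


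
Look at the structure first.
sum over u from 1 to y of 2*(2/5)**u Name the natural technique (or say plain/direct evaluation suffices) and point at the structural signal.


Best approach: the geometric series formula — each term is 2/5 times the previous one, so the geometric-series formula applies directly.


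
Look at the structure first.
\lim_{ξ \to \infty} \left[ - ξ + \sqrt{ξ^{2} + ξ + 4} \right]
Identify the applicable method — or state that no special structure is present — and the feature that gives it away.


Diagnosis: conjugate multiplication — divergence minus divergence hides a finite answer — expose it by pairing \sqrt{ξ^{2} + ξ + 4} - ξ with its conjugate.


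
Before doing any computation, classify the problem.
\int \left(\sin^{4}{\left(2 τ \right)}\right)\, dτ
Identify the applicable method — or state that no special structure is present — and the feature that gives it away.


Verdict: a trigonometric identity — \sin^{4}{\left(2 τ \right)} is the textbook power-reduction case — identities first, antiderivatives second.


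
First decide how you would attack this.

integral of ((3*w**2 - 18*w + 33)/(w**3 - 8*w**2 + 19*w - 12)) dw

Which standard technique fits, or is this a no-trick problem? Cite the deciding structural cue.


Verdict: partial fractions — the bottom, w**3 - 8*w**2 + 19*w - 12, comes apart into simple factors, and a proper rational function over split factors decomposes.


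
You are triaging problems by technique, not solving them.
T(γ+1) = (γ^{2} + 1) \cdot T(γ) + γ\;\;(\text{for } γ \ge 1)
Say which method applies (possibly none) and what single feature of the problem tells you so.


Diagnosis: a summation factor — normalize by the running product of γ^{2} + 1: the left side becomes a difference, and differences sum.


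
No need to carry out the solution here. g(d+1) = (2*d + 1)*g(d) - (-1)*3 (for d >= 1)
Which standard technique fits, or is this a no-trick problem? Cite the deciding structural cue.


Best approach: a summation factor — because the multiplier 2*d + 1 is index-dependent, divide through by its running product and sum the resulting differences.


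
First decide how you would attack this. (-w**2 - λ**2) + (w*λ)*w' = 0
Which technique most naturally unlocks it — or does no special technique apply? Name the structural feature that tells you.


Technique: the homogeneous substitution — the slope's numerator and denominator share total degree; set v = w/λ and the equation drops to separable form. Rearranged, this also fits the Bernoulli template directly; the homogeneous substitution reads the structure without the rearrangement.


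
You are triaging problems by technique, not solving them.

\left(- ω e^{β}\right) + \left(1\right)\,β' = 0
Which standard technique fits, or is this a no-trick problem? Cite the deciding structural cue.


Technique: separation of variables — the derivative equals a pure function of ω (namely ω) times a pure function of β (namely e^{β}); divide and integrate each side.


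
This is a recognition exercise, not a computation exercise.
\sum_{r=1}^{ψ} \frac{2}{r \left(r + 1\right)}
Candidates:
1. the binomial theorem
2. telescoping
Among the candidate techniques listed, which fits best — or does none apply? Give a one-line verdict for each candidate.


Diagnosis: telescoping — poles of \frac{2}{r \left(r + 1\right)} differ by an integer, the telltale of a telescoping partial-fraction sum.
- the binomial theorem: there is no sum-raised-to-a-power identity hiding in these terms.
- telescoping — applicable, and directly so.


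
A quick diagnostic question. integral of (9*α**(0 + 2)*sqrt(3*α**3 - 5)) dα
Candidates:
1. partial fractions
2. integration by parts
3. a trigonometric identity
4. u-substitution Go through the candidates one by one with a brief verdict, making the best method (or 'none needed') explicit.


Best approach: u-substitution — collected, the integrand has one factor that is, up to a constant, the derivative of an inner expression the rest depends on — substitute for that inner expression.
- partial fractions — there is no rational-function structure to decompose.
- integration by parts: a polynomial factor is present, but its partner is not an exp, sine, or cosine of a degree-1 argument, nor a logarithm.
- a trigonometric identity: with no trigonometric functions present, identity rewriting has no target.
- u-substitution: yes, a natural case for it.


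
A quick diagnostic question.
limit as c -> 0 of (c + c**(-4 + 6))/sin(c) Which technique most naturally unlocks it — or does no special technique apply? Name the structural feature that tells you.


Method: l'Hôpital's rule (0/0) — substituting 0 gives 0 over 0; differentiate top and bottom once and re-evaluate. A local series expansion at the point resolves it as well; the rule is the packaged version of that step.


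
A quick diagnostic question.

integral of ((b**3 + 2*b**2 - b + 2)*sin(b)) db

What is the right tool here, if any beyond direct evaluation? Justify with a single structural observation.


Technique: integration by parts — a polynomial factor b**3 + 2*b**2 - b + 2 multiplies sin(b); differentiating b**3 + 2*b**2 - b + 2 lowers its degree while sin(b) integrates cleanly, so parts wins.


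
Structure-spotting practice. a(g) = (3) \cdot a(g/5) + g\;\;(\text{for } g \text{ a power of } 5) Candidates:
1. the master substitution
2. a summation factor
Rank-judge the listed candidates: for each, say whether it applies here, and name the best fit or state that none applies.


Technique: the master substitution — the argument contracts 5-fold per step: reindex g exponentially and solve the linear recurrence in the new index.
- the master substitution: yes, a natural case for it.
- a summation factor — the recursion divides its index rather than shifting it — there is no previous-term chain for a summation factor to telescope.


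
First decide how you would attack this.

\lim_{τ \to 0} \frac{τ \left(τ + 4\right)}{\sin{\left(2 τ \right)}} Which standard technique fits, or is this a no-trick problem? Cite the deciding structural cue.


Diagnosis: l'Hôpital's rule (0/0) — plug in 0: top and bottom both hit zero, so differentiate each and retry. One could equally expand both pieces locally and compare leading terms; the rule does that in one stroke.


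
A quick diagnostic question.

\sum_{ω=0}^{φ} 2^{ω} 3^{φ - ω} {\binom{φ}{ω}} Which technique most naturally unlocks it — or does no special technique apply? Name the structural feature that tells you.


Diagnosis: the binomial theorem — the summand is term ω of a binomial expansion in 2 and 3; the whole sum is a single power.


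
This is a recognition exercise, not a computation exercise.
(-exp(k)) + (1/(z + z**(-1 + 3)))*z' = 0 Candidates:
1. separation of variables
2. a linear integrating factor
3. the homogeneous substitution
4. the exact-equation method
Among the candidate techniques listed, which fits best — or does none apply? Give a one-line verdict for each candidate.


Verdict: separation of variables — solved for the derivative, the right side factors as exp(k) times (z + z**(-1 + 3)) — all k-dependence separates from all z-dependence. This doubles as a Bernoulli equation in the unknown as written; dividing and integrating works on it directly.
- separation of variables: yes — fits the structure here.
- a linear integrating factor — a nonlinear term in the unknown puts this outside the integrating-factor template.
- the homogeneous substitution: the slope is not a function of the ratio of the variables alone.
- the exact-equation method — the cross-partial test holds only vacuously — each coefficient lives in its own variable, so the exactness machinery reads no structure the split form does not already show.


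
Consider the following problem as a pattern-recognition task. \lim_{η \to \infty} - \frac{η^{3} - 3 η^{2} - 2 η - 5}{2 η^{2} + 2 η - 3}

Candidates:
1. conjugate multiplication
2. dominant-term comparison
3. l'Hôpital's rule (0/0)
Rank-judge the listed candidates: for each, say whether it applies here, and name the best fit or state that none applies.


Best approach: dominant-term comparison — at large η only the top-degree terms survive; compare the leading terms and the limit falls out.
- conjugate multiplication — no divergent radical difference is present for a conjugate pair to cancel.
- dominant-term comparison — a fit — the right tool for this form.
- l'Hôpital's rule (0/0): no 0/0 form appears: written as one quotient, top and bottom both grow without bound, and the ratio is decided by their leading terms.


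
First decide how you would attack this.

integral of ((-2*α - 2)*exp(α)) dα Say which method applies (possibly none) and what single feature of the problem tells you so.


Verdict: integration by parts — a polynomial -2*α - 2 against the kernel exp(α) is the signature bounded-ladder case for integration by parts.


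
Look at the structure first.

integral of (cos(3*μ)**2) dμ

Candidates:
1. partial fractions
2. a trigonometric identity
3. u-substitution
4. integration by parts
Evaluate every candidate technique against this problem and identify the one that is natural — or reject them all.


Best approach: a trigonometric identity — the exponent on cos(3*μ)**2 is even — the power-reduction identity is the standard preprocessing step.
- partial fractions: the expression is not a ratio of polynomials that decomposes further.
- a trigonometric identity — yes, a natural case for it.
- u-substitution: no subexpression of the integrand pairs with its own derivative as a factor — individual terms may offer their own substitutions, but any change of variable covering the whole integral would have to be constructed from outside the expression.
- integration by parts — not the fit here: there is no polynomial factor to ladder down — parts can still close the trigonometric product by recursion, though the identity rewrite is the direct route.


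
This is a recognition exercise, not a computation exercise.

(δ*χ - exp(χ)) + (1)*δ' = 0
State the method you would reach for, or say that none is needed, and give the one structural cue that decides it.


Best approach: a linear integrating factor — δ appears only to the first power with coefficient χ — the classic integrating-factor setup.


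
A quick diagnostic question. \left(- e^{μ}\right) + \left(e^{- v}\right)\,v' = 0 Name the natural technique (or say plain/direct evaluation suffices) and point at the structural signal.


Technique: separation of variables — solved for the derivative, the right side splits multiplicatively into a function of each variable alone — divide and integrate each side. The equation is exact as it stands too — a potential function exists — though separation reads the split structure directly.


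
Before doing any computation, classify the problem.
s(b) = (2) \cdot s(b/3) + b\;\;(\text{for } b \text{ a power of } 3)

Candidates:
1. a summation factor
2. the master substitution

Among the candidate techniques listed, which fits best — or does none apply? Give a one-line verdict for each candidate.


Diagnosis: the master substitution — the argument shrinks by the factor 3, so measure the index on a logarithmic scale and the recursion becomes a shift.
- a summation factor: the recursion divides its index rather than shifting it — there is no previous-term chain for a summation factor to telescope.
- the master substitution: yes, a natural case for it.


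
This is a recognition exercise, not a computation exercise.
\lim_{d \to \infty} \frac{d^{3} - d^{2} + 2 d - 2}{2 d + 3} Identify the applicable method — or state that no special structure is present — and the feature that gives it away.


Best approach: dominant-term comparison — divide through by the highest power of d; every lower-order term dies and the dominant terms decide the limit. Differentiating the expression as a single quotient would eventually settle it as well; matching dominant growth settles it immediately.


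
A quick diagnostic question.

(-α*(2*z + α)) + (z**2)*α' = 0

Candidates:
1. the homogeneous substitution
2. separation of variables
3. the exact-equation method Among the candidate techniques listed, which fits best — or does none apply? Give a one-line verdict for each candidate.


Best approach: the homogeneous substitution — solved for the derivative, the right side is unchanged under scaling z and α together — it depends only on the ratio α/z, so substitute a single ratio variable. Rearranged, this also fits the Bernoulli template directly; the homogeneous substitution reads the structure without the rearrangement.
- the homogeneous substitution: yes — fits the structure here.
- separation of variables — the two dependences do not factor apart.
- the exact-equation method: exactness fails on the nose — the mixed partials do not match.


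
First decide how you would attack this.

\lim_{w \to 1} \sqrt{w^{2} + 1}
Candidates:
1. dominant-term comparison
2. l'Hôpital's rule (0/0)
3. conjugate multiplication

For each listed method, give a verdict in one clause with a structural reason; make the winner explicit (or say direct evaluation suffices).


Diagnosis: no special technique — the function is continuous at 1; evaluation is itself the limit, no machinery required.
- dominant-term comparison: this limit is not decided by comparing polynomial growth at infinity.
- l'Hôpital's rule (0/0): substituting the point gives a finite value outright — there is no indeterminate clash to repair.
- conjugate multiplication: there is no infinity-minus-infinity radical difference to rationalize.


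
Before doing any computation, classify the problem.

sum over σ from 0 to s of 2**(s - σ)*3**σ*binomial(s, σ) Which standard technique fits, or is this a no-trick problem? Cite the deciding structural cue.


Best approach: the binomial theorem — terms weighting binomial(s, σ) against matched powers of 3 and 2 reassemble into (3 + 2)^s by the binomial theorem.


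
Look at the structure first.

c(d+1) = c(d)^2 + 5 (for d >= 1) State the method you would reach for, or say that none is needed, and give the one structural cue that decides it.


Diagnosis: no special technique — once the recursion is nonlinear, characteristic roots, master substitutions, and summation factors are all off the table.


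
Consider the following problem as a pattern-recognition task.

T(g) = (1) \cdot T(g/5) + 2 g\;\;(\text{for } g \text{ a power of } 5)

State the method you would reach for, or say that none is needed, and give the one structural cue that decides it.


Method: the master substitution — the argument shrinks by the factor 5, so measure the index on a logarithmic scale and the recursion becomes a shift.


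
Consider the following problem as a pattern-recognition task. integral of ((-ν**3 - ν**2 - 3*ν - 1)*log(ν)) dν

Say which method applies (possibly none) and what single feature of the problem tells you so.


Verdict: integration by parts — choose u = log(ν): one derivative turns the logarithm algebraic, and the remaining factor -ν**3 - ν**2 - 3*ν - 1 integrates term by term under the power rule.


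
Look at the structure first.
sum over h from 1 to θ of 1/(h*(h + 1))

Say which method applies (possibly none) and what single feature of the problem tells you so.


Method: telescoping — the summand 1/(h*(h + 1)) decomposes into fractions whose poles differ by an integer shift — the series collapses.
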